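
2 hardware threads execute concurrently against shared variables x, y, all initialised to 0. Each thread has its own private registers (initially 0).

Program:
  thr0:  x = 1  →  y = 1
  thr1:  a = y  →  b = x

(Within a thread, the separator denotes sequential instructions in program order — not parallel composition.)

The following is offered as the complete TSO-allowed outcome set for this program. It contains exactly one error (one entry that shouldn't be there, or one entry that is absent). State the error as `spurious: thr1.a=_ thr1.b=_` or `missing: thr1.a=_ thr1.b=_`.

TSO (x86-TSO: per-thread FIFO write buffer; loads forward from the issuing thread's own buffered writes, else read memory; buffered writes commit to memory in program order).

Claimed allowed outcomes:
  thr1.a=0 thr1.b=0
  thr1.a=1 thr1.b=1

outcome vector order: (thr1.a,thr1.b)
[TSO] allowed = {00 01 11}
TSO∖claimed = {01}

missing: thr1.a=0 thr1.b=1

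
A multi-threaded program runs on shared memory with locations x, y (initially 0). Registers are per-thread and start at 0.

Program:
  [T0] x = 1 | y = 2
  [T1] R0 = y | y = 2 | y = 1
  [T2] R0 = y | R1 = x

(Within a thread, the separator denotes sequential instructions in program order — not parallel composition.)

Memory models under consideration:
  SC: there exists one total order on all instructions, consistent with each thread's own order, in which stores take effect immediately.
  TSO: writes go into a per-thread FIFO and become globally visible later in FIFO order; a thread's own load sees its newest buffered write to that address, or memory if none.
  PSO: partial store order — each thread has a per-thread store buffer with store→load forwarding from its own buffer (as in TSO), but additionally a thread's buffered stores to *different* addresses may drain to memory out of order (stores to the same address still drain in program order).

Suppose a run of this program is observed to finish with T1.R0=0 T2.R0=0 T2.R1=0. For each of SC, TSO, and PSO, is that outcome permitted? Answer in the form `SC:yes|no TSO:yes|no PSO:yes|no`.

SC:yes TSO:yes PSO:yes

outcome vector order: (T1.R0,T2.R0,T2.R1)
[SC] allowed = {0/0/0, 0/0/1, 0/1/0, 0/1/1, 0/2/0, 0/2/1, 2/0/0, 2/0/1, 2/1/1, 2/2/1}
[TSO] allowed = {0/0/0, 0/0/1, 0/1/0, 0/1/1, 0/2/0, 0/2/1, 2/0/0, 2/0/1, 2/1/1, 2/2/1}
[PSO] allowed = {0/0/0, 0/0/1, 0/1/0, 0/1/1, 0/2/0, 0/2/1, 2/0/0, 2/0/1, 2/1/0, 2/1/1, 2/2/0, 2/2/1}
target 0/0/0 ∈ {SC,TSO,PSO}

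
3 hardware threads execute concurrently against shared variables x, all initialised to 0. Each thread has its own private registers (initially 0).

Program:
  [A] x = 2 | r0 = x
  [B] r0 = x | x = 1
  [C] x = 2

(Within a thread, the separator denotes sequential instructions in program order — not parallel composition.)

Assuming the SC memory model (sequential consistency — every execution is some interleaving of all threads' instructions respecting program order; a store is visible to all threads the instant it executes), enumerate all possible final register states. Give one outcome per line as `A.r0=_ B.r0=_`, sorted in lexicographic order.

A.r0=1 B.r0=0
A.r0=1 B.r0=2
A.r0=2 B.r0=0
A.r0=2 B.r0=2

outcome vector order: (A.r0,B.r0)
|SC outcomes| = 4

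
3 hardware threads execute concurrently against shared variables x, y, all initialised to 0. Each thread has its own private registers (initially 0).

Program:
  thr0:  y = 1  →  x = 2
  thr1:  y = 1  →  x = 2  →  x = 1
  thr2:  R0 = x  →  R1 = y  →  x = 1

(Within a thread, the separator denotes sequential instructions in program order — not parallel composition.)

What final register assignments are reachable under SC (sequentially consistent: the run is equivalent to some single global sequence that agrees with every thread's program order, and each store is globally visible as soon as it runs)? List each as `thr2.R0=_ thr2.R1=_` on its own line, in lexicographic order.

thr2.R0=0 thr2.R1=0
thr2.R0=0 thr2.R1=1
thr2.R0=1 thr2.R1=1
thr2.R0=2 thr2.R1=1

outcome vector order: (thr2.R0,thr2.R1)
|SC outcomes| = 4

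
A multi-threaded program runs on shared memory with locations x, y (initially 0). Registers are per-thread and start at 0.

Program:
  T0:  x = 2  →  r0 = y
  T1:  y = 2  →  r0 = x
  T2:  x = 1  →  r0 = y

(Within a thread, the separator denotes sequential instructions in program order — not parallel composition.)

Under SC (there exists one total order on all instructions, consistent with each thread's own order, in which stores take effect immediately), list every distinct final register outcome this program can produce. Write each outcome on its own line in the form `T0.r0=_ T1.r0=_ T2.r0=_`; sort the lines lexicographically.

outcome vector order: (T0.r0,T1.r0,T2.r0)
|SC outcomes| = 9

T0.r0=0 T1.r0=1 T2.r0=0
T0.r0=0 T1.r0=1 T2.r0=2
T0.r0=0 T1.r0=2 T2.r0=0
T0.r0=0 T1.r0=2 T2.r0=2
T0.r0=2 T1.r0=0 T2.r0=2
T0.r0=2 T1.r0=1 T2.r0=0
T0.r0=2 T1.r0=1 T2.r0=2
T0.r0=2 T1.r0=2 T2.r0=0
T0.r0=2 T1.r0=2 T2.r0=2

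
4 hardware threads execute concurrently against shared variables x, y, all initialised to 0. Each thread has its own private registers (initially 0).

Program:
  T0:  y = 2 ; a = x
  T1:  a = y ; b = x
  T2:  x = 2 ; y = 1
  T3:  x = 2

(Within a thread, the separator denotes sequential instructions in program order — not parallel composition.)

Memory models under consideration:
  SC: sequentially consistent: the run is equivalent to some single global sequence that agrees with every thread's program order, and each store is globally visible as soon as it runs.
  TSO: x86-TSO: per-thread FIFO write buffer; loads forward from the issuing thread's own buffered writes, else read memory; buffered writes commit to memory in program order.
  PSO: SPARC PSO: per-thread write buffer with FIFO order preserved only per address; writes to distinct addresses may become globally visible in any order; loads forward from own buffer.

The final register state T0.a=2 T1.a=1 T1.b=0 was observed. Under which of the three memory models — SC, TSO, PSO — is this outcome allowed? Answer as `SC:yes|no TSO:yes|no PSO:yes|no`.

outcome vector order: (T0.a,T1.a,T1.b)
SC: 10 outcomes — {<0 0 0>, <0 0 2>, <0 1 2>, <0 2 0>, <0 2 2>, <2 0 0>, <2 0 2>, <2 1 2>, <2 2 0>, <2 2 2>}
TSO: 10 outcomes — {<0 0 0>, <0 0 2>, <0 1 2>, <0 2 0>, <0 2 2>, <2 0 0>, <2 0 2>, <2 1 2>, <2 2 0>, <2 2 2>}
PSO: 12 outcomes — {<0 0 0>, <0 0 2>, <0 1 0>, <0 1 2>, <0 2 0>, <0 2 2>, <2 0 0>, <2 0 2>, <2 1 0>, <2 1 2>, <2 2 0>, <2 2 2>}
target <2 1 0> ∈ {PSO}

SC:no TSO:no PSO:yes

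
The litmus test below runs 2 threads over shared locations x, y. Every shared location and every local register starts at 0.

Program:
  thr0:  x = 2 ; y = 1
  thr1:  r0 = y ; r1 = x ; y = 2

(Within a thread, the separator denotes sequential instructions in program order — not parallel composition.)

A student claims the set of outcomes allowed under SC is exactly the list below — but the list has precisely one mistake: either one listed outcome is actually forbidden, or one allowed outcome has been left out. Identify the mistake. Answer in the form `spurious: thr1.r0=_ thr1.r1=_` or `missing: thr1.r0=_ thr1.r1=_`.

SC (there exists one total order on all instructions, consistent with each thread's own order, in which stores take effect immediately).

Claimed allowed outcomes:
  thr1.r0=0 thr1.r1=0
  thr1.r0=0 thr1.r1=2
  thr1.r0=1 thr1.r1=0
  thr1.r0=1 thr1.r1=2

spurious: thr1.r0=1 thr1.r1=0

outcome vector order: (thr1.r0,thr1.r1)
under SC → (0,0); (0,2); (1,2)
claimed∖SC = {(1,0)}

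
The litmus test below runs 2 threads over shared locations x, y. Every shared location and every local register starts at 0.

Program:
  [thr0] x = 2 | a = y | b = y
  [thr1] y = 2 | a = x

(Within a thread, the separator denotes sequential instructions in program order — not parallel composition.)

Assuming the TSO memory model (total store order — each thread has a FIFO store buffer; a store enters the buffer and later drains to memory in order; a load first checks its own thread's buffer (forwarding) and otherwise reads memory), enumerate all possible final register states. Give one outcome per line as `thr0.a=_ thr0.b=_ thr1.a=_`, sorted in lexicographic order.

outcome vector order: (thr0.a,thr0.b,thr1.a)
|TSO outcomes| = 6

thr0.a=0 thr0.b=0 thr1.a=0
thr0.a=0 thr0.b=0 thr1.a=2
thr0.a=0 thr0.b=2 thr1.a=0
thr0.a=0 thr0.b=2 thr1.a=2
thr0.a=2 thr0.b=2 thr1.a=0
thr0.a=2 thr0.b=2 thr1.a=2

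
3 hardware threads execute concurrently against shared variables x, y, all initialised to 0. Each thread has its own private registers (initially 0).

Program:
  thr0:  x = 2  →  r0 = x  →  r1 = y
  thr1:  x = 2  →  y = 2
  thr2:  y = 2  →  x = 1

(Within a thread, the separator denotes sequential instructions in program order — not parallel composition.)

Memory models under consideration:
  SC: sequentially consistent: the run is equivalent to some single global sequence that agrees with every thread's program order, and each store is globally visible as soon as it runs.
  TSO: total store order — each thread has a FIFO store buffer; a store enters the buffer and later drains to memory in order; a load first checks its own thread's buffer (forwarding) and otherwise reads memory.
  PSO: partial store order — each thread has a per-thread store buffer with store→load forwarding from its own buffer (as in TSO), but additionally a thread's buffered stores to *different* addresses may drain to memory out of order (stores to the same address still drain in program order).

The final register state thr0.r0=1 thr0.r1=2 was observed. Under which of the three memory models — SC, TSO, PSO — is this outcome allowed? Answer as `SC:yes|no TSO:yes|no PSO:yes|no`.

outcome vector order: (thr0.r0,thr0.r1)
SC (3): 12; 20; 22
TSO (3): 12; 20; 22
PSO (4): 10; 12; 20; 22
target 12 ∈ {SC,TSO,PSO}

SC:yes TSO:yes PSO:yes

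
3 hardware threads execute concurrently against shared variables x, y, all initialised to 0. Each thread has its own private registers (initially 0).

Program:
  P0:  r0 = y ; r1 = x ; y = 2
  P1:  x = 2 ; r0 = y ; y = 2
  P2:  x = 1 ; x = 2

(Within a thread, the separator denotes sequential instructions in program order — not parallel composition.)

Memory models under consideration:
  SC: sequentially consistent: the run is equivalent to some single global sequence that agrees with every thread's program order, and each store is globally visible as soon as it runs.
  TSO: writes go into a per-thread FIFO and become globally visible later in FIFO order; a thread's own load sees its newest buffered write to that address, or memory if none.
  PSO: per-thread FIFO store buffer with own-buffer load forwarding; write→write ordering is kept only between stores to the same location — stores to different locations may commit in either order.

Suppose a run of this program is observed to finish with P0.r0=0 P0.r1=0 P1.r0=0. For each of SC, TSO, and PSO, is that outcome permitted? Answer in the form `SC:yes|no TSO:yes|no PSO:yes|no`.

SC:yes TSO:yes PSO:yes

outcome vector order: (P0.r0,P0.r1,P1.r0)
[SC] allowed = {0/0/0; 0/0/2; 0/1/0; 0/1/2; 0/2/0; 0/2/2; 2/1/0; 2/2/0}
[TSO] allowed = {0/0/0; 0/0/2; 0/1/0; 0/1/2; 0/2/0; 0/2/2; 2/1/0; 2/2/0}
[PSO] allowed = {0/0/0; 0/0/2; 0/1/0; 0/1/2; 0/2/0; 0/2/2; 2/0/0; 2/1/0; 2/2/0}
target 0/0/0 ∈ {SC,TSO,PSO}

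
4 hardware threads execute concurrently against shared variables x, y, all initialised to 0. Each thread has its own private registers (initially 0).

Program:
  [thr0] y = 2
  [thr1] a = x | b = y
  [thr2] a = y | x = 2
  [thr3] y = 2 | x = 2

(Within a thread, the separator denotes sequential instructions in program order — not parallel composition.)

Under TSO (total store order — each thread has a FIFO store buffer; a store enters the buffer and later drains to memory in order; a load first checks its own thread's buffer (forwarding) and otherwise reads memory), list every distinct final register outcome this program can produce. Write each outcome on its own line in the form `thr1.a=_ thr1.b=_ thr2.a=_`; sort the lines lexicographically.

outcome vector order: (thr1.a,thr1.b,thr2.a)
|TSO outcomes| = 7

thr1.a=0 thr1.b=0 thr2.a=0
thr1.a=0 thr1.b=0 thr2.a=2
thr1.a=0 thr1.b=2 thr2.a=0
thr1.a=0 thr1.b=2 thr2.a=2
thr1.a=2 thr1.b=0 thr2.a=0
thr1.a=2 thr1.b=2 thr2.a=0
thr1.a=2 thr1.b=2 thr2.a=2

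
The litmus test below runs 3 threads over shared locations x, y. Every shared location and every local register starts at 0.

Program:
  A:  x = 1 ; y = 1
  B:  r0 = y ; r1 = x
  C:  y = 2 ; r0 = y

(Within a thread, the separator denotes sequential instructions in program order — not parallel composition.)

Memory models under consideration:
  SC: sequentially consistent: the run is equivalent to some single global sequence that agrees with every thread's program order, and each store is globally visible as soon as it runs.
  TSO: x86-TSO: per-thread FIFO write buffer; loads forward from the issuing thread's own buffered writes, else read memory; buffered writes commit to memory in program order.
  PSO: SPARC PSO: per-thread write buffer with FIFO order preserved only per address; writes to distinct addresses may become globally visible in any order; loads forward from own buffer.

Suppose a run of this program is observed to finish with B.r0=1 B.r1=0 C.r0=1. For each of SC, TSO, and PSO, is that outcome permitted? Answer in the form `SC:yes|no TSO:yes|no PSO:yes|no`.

SC:no TSO:no PSO:yes

outcome vector order: (B.r0,B.r1,C.r0)
SC (10): 0/0/1, 0/0/2, 0/1/1, 0/1/2, 1/1/1, 1/1/2, 2/0/1, 2/0/2, 2/1/1, 2/1/2
TSO (10): 0/0/1, 0/0/2, 0/1/1, 0/1/2, 1/1/1, 1/1/2, 2/0/1, 2/0/2, 2/1/1, 2/1/2
PSO (12): 0/0/1, 0/0/2, 0/1/1, 0/1/2, 1/0/1, 1/0/2, 1/1/1, 1/1/2, 2/0/1, 2/0/2, 2/1/1, 2/1/2
target 1/0/1 ∈ {PSO}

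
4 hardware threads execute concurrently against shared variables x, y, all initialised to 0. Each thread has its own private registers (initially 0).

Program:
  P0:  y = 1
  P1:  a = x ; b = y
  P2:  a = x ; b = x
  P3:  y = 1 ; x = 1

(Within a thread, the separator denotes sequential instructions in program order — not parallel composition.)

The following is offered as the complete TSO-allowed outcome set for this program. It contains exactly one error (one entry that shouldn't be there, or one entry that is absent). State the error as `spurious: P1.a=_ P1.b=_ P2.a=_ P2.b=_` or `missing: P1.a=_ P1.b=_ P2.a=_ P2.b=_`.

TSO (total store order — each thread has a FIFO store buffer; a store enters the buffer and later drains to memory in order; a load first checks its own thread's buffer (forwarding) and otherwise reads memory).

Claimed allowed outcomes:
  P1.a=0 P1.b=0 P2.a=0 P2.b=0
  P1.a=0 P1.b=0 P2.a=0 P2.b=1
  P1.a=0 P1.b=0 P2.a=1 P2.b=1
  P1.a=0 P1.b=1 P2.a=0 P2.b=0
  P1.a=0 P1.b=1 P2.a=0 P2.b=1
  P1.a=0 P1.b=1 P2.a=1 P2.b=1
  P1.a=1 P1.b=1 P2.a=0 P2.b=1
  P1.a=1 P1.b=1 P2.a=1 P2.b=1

outcome vector order: (P1.a,P1.b,P2.a,P2.b)
TSO (9): 0000; 0001; 0011; 0100; 0101; 0111; 1100; 1101; 1111
TSO∖claimed = {1100}

missing: P1.a=1 P1.b=1 P2.a=0 P2.b=0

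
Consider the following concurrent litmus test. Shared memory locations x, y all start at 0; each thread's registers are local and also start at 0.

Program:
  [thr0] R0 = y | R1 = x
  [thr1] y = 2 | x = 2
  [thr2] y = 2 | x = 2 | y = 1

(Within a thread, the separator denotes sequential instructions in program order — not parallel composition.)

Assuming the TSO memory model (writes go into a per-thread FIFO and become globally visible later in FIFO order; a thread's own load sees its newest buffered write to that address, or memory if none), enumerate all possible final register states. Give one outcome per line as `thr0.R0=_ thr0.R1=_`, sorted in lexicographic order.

outcome vector order: (thr0.R0,thr0.R1)
|TSO outcomes| = 5

thr0.R0=0 thr0.R1=0
thr0.R0=0 thr0.R1=2
thr0.R0=1 thr0.R1=2
thr0.R0=2 thr0.R1=0
thr0.R0=2 thr0.R1=2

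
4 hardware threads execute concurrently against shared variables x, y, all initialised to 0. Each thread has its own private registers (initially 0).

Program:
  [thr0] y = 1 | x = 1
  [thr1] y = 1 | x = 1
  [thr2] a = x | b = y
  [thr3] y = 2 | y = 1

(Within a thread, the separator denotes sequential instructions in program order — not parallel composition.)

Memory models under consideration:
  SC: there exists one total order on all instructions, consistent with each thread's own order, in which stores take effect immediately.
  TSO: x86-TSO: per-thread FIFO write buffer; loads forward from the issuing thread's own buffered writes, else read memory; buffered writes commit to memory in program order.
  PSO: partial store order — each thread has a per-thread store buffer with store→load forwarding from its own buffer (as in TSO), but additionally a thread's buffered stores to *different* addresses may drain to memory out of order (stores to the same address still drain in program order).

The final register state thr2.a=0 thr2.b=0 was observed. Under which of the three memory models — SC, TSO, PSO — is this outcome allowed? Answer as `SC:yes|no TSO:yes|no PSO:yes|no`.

outcome vector order: (thr2.a,thr2.b)
[SC] allowed = {0/0, 0/1, 0/2, 1/1, 1/2}
[TSO] allowed = {0/0, 0/1, 0/2, 1/1, 1/2}
[PSO] allowed = {0/0, 0/1, 0/2, 1/0, 1/1, 1/2}
target 0/0 ∈ {SC,TSO,PSO}

SC:yes TSO:yes PSO:yes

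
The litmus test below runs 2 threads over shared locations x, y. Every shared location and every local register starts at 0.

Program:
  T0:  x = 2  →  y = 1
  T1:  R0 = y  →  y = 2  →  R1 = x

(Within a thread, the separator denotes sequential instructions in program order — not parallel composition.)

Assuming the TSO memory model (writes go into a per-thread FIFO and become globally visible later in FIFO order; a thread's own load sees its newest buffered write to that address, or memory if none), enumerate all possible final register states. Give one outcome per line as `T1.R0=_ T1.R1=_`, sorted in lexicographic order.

outcome vector order: (T1.R0,T1.R1)
|TSO outcomes| = 3

T1.R0=0 T1.R1=0
T1.R0=0 T1.R1=2
T1.R0=1 T1.R1=2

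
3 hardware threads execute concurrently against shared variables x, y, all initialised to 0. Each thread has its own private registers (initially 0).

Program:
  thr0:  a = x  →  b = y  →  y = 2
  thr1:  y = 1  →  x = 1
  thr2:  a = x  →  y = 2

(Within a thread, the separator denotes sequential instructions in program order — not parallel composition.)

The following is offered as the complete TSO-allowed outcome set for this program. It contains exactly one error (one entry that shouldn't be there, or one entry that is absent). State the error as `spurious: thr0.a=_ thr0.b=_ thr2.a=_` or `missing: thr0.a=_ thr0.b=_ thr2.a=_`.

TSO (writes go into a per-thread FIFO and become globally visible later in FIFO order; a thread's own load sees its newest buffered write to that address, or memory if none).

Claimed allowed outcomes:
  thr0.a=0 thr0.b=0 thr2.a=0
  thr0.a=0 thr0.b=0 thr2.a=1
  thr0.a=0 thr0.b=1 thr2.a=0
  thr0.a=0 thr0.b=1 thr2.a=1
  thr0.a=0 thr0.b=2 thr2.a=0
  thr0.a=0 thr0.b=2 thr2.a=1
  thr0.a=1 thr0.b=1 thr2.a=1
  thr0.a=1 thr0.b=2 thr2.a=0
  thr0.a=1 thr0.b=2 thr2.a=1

outcome vector order: (thr0.a,thr0.b,thr2.a)
TSO: 10 outcomes — {(0,0,0); (0,0,1); (0,1,0); (0,1,1); (0,2,0); (0,2,1); (1,1,0); (1,1,1); (1,2,0); (1,2,1)}
TSO∖claimed = {(1,1,0)}

missing: thr0.a=1 thr0.b=1 thr2.a=0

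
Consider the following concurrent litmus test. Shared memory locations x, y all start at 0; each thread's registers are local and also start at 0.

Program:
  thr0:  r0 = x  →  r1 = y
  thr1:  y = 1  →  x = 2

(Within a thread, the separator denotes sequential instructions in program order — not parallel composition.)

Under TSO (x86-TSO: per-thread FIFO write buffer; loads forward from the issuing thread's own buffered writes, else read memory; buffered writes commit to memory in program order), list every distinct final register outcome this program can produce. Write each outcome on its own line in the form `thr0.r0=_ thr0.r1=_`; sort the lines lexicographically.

outcome vector order: (thr0.r0,thr0.r1)
|TSO outcomes| = 3

thr0.r0=0 thr0.r1=0
thr0.r0=0 thr0.r1=1
thr0.r0=2 thr0.r1=1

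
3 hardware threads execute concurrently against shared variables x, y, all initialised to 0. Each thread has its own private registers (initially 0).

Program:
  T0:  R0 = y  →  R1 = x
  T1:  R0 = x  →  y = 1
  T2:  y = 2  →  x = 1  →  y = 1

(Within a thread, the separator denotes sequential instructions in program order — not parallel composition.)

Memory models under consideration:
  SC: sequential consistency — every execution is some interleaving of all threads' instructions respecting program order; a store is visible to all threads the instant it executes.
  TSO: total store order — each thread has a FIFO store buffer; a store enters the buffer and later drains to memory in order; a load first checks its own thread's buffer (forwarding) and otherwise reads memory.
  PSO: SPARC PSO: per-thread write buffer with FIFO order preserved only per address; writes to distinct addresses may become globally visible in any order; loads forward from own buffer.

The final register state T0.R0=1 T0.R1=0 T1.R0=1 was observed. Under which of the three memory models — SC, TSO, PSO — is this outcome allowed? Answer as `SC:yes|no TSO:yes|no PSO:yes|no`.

SC:no TSO:no PSO:yes

outcome vector order: (T0.R0,T0.R1,T1.R0)
under SC → (0,0,0); (0,0,1); (0,1,0); (0,1,1); (1,0,0); (1,1,0); (1,1,1); (2,0,0); (2,0,1); (2,1,0); (2,1,1)
under TSO → (0,0,0); (0,0,1); (0,1,0); (0,1,1); (1,0,0); (1,1,0); (1,1,1); (2,0,0); (2,0,1); (2,1,0); (2,1,1)
under PSO → (0,0,0); (0,0,1); (0,1,0); (0,1,1); (1,0,0); (1,0,1); (1,1,0); (1,1,1); (2,0,0); (2,0,1); (2,1,0); (2,1,1)
target (1,0,1) ∈ {PSO}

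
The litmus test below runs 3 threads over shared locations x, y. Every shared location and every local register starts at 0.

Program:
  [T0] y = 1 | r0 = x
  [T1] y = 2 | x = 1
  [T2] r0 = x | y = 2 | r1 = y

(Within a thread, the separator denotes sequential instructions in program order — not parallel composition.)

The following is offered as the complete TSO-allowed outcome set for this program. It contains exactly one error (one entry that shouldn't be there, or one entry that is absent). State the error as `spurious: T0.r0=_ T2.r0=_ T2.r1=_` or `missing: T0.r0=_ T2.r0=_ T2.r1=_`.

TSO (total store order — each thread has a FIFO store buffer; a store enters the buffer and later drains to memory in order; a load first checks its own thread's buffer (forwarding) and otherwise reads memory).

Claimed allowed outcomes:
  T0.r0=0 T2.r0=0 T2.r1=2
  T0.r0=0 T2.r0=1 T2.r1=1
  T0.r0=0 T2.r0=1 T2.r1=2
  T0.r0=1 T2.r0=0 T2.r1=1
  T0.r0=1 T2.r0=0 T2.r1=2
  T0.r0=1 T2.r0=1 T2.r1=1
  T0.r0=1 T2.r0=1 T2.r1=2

outcome vector order: (T0.r0,T2.r0,T2.r1)
TSO (8): 001 002 011 012 101 102 111 112
TSO∖claimed = {001}

missing: T0.r0=0 T2.r0=0 T2.r1=1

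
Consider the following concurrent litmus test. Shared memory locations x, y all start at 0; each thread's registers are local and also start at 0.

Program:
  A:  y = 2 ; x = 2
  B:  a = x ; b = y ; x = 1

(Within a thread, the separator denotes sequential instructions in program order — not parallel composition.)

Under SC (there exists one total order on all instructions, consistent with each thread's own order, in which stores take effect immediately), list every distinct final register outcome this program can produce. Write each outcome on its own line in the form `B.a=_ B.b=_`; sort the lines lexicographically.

outcome vector order: (B.a,B.b)
|SC outcomes| = 3

B.a=0 B.b=0
B.a=0 B.b=2
B.a=2 B.b=2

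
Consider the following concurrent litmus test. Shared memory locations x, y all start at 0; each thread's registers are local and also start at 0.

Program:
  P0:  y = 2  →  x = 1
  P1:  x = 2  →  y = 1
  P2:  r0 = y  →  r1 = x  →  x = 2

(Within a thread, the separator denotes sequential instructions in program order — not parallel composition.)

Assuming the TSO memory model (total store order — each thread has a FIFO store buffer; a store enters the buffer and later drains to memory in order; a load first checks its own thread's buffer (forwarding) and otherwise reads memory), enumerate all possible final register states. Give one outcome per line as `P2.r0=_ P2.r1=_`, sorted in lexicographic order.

P2.r0=0 P2.r1=0
P2.r0=0 P2.r1=1
P2.r0=0 P2.r1=2
P2.r0=1 P2.r1=1
P2.r0=1 P2.r1=2
P2.r0=2 P2.r1=0
P2.r0=2 P2.r1=1
P2.r0=2 P2.r1=2

outcome vector order: (P2.r0,P2.r1)
|TSO outcomes| = 8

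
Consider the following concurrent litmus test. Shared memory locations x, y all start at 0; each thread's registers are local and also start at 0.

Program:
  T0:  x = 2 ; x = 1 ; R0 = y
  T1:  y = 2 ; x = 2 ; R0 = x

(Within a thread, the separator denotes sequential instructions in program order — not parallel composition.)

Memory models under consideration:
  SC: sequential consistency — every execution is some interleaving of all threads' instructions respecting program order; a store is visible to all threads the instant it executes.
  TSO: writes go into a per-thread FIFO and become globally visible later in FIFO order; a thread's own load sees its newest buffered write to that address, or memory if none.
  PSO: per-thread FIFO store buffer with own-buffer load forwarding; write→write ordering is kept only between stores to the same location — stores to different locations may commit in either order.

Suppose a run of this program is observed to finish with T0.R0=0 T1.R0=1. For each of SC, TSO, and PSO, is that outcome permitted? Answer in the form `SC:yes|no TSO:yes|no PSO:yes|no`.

outcome vector order: (T0.R0,T1.R0)
SC: 3 outcomes — {0/2, 2/1, 2/2}
TSO: 4 outcomes — {0/1, 0/2, 2/1, 2/2}
PSO: 4 outcomes — {0/1, 0/2, 2/1, 2/2}
target 0/1 ∈ {TSO,PSO}

SC:no TSO:yes PSO:yes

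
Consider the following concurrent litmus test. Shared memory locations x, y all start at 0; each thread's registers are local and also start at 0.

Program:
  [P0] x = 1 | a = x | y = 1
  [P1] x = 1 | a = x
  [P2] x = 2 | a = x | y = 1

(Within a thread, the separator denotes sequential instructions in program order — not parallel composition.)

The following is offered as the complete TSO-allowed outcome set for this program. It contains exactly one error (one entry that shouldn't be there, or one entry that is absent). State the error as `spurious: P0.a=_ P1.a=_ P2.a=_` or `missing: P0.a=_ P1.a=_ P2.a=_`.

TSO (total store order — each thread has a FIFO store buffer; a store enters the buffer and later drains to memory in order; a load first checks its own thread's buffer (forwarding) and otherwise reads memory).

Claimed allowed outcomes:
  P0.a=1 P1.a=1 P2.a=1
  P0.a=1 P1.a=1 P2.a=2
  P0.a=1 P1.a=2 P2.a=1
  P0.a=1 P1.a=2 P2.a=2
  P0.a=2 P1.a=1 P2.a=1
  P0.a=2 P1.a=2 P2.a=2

outcome vector order: (P0.a,P1.a,P2.a)
[TSO] allowed = {(1,1,1) (1,1,2) (1,2,1) (1,2,2) (2,1,1) (2,1,2) (2,2,2)}
TSO∖claimed = {(2,1,2)}

missing: P0.a=2 P1.a=1 P2.a=2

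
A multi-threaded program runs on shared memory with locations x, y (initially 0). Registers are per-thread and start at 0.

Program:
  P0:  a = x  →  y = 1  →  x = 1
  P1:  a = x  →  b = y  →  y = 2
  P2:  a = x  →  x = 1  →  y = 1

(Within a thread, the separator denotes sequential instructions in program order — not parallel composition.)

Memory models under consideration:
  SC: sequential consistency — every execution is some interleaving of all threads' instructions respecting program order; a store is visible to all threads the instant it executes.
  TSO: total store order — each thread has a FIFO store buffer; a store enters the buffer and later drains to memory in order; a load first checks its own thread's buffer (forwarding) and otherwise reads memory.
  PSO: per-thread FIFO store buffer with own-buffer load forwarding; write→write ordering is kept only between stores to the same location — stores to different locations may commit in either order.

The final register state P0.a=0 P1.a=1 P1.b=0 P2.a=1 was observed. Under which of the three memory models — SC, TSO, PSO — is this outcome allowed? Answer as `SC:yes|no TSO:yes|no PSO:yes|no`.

SC:no TSO:no PSO:yes

outcome vector order: (P0.a,P1.a,P1.b,P2.a)
under SC → (0,0,0,0), (0,0,0,1), (0,0,1,0), (0,0,1,1), (0,1,0,0), (0,1,1,0), (0,1,1,1), (1,0,0,0), (1,0,1,0), (1,1,0,0), (1,1,1,0)
under TSO → (0,0,0,0), (0,0,0,1), (0,0,1,0), (0,0,1,1), (0,1,0,0), (0,1,1,0), (0,1,1,1), (1,0,0,0), (1,0,1,0), (1,1,0,0), (1,1,1,0)
under PSO → (0,0,0,0), (0,0,0,1), (0,0,1,0), (0,0,1,1), (0,1,0,0), (0,1,0,1), (0,1,1,0), (0,1,1,1), (1,0,0,0), (1,0,1,0), (1,1,0,0), (1,1,1,0)
target (0,1,0,1) ∈ {PSO}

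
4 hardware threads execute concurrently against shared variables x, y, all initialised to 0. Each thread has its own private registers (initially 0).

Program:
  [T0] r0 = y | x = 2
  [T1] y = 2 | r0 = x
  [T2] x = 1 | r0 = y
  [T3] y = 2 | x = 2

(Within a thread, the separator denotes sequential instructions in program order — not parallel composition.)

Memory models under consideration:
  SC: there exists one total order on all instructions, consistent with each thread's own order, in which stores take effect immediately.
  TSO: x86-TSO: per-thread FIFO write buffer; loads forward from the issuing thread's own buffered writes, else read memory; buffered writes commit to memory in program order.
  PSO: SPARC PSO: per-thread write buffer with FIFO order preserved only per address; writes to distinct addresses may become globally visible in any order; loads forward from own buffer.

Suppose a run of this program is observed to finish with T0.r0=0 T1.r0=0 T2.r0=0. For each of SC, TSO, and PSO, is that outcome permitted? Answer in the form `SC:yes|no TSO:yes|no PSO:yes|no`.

SC:no TSO:yes PSO:yes

outcome vector order: (T0.r0,T1.r0,T2.r0)
SC (10): 0/0/2, 0/1/0, 0/1/2, 0/2/0, 0/2/2, 2/0/2, 2/1/0, 2/1/2, 2/2/0, 2/2/2
TSO (12): 0/0/0, 0/0/2, 0/1/0, 0/1/2, 0/2/0, 0/2/2, 2/0/0, 2/0/2, 2/1/0, 2/1/2, 2/2/0, 2/2/2
PSO (12): 0/0/0, 0/0/2, 0/1/0, 0/1/2, 0/2/0, 0/2/2, 2/0/0, 2/0/2, 2/1/0, 2/1/2, 2/2/0, 2/2/2
target 0/0/0 ∈ {TSO,PSO}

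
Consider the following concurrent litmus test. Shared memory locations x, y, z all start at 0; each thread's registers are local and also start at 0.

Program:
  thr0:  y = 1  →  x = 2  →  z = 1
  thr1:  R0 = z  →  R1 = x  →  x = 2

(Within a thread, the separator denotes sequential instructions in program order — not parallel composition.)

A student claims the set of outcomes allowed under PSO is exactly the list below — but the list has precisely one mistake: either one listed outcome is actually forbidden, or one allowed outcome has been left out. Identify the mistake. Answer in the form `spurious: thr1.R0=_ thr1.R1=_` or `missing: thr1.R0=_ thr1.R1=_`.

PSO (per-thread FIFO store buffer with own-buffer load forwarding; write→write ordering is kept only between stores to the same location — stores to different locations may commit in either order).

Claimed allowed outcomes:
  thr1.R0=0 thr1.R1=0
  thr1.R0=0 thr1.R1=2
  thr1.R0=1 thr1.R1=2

missing: thr1.R0=1 thr1.R1=0

outcome vector order: (thr1.R0,thr1.R1)
PSO: 4 outcomes — {(0,0) (0,2) (1,0) (1,2)}
PSO∖claimed = {(1,0)}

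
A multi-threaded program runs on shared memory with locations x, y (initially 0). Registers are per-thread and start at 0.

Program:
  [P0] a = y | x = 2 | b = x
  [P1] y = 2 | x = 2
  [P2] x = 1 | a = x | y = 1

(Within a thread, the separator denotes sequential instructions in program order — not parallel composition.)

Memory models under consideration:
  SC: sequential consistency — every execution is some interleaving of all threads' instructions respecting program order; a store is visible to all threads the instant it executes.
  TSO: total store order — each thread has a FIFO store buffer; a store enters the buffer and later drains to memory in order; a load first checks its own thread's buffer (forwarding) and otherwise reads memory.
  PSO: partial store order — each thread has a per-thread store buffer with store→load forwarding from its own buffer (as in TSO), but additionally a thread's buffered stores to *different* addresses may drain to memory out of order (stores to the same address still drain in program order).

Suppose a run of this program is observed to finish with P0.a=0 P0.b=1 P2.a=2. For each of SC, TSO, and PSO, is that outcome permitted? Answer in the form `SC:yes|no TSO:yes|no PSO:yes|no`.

SC:yes TSO:yes PSO:yes

outcome vector order: (P0.a,P0.b,P2.a)
under SC → 011, 012, 021, 022, 121, 122, 211, 212, 221, 222
under TSO → 011, 012, 021, 022, 121, 122, 211, 212, 221, 222
under PSO → 011, 012, 021, 022, 111, 121, 122, 211, 212, 221, 222
target 012 ∈ {SC,TSO,PSO}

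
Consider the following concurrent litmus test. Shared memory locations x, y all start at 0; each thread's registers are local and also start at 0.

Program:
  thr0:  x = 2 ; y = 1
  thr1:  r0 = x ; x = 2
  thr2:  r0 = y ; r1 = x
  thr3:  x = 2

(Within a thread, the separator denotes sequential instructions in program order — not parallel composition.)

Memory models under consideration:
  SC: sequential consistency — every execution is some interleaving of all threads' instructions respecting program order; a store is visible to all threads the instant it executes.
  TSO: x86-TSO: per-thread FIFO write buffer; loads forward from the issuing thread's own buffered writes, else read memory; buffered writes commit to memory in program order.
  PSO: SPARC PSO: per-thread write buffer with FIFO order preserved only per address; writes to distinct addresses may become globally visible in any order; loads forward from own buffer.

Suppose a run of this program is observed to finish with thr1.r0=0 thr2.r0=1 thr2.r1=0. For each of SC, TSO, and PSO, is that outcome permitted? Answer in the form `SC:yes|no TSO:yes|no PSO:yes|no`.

outcome vector order: (thr1.r0,thr2.r0,thr2.r1)
under SC → <0 0 0>, <0 0 2>, <0 1 2>, <2 0 0>, <2 0 2>, <2 1 2>
under TSO → <0 0 0>, <0 0 2>, <0 1 2>, <2 0 0>, <2 0 2>, <2 1 2>
under PSO → <0 0 0>, <0 0 2>, <0 1 0>, <0 1 2>, <2 0 0>, <2 0 2>, <2 1 0>, <2 1 2>
target <0 1 0> ∈ {PSO}

SC:no TSO:no PSO:yes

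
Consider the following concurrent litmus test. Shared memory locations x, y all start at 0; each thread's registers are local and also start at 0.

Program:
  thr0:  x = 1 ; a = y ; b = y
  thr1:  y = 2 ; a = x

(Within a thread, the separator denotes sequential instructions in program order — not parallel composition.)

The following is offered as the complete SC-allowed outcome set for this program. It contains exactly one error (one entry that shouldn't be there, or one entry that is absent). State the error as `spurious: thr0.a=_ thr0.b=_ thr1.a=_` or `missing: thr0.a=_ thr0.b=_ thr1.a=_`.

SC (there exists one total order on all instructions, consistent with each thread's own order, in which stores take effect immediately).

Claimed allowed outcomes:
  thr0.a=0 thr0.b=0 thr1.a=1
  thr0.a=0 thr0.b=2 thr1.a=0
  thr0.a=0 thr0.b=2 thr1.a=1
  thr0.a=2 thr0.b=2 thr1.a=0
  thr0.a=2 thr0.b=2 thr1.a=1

spurious: thr0.a=0 thr0.b=2 thr1.a=0

outcome vector order: (thr0.a,thr0.b,thr1.a)
[SC] allowed = {001 021 220 221}
claimed∖SC = {020}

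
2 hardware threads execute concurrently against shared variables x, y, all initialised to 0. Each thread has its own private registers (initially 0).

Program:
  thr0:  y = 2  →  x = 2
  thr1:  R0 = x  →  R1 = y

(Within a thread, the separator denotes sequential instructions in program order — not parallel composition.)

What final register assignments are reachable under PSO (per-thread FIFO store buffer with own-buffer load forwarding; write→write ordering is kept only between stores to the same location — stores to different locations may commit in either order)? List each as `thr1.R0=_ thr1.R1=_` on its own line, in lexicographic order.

thr1.R0=0 thr1.R1=0
thr1.R0=0 thr1.R1=2
thr1.R0=2 thr1.R1=0
thr1.R0=2 thr1.R1=2

outcome vector order: (thr1.R0,thr1.R1)
|PSO outcomes| = 4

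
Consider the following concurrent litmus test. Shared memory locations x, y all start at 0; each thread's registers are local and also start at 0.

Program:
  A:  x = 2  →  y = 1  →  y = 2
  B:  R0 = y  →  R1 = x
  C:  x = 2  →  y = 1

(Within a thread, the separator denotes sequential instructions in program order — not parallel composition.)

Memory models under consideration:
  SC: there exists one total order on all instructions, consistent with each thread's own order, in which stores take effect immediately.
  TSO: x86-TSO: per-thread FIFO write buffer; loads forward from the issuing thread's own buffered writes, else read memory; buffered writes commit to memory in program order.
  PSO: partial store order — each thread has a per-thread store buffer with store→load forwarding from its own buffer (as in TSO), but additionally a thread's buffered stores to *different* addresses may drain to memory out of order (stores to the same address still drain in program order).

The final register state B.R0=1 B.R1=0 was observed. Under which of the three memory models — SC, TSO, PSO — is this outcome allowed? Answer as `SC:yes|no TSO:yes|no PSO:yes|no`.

outcome vector order: (B.R0,B.R1)
SC: 4 outcomes — {00, 02, 12, 22}
TSO: 4 outcomes — {00, 02, 12, 22}
PSO: 6 outcomes — {00, 02, 10, 12, 20, 22}
target 10 ∈ {PSO}

SC:no TSO:no PSO:yes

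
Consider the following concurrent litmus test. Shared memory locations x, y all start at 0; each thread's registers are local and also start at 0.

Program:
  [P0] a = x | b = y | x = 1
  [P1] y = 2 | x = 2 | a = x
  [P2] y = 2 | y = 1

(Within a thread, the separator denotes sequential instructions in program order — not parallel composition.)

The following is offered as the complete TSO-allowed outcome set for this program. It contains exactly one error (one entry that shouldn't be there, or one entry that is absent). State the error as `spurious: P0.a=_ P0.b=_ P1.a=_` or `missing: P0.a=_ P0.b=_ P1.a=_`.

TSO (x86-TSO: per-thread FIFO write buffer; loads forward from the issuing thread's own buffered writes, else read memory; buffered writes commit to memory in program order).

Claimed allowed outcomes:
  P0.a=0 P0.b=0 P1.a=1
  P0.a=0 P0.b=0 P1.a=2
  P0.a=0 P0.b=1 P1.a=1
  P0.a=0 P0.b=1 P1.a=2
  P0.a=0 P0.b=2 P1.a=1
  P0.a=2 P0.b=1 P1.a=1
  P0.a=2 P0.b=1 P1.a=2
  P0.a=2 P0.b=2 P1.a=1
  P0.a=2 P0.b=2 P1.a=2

missing: P0.a=0 P0.b=2 P1.a=2

outcome vector order: (P0.a,P0.b,P1.a)
TSO: 10 outcomes — {0/0/1; 0/0/2; 0/1/1; 0/1/2; 0/2/1; 0/2/2; 2/1/1; 2/1/2; 2/2/1; 2/2/2}
TSO∖claimed = {0/2/2}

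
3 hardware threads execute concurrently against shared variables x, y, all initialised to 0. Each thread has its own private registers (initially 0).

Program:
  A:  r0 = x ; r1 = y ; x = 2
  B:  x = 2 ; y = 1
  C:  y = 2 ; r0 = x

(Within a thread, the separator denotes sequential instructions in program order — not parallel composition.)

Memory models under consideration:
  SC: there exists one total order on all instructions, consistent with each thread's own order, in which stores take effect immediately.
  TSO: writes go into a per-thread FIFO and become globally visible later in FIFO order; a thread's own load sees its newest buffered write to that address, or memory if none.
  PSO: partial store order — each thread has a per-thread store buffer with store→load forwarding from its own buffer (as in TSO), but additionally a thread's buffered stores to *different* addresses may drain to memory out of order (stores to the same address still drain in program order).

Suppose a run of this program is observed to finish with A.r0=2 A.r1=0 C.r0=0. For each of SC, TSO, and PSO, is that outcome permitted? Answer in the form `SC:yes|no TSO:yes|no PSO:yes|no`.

outcome vector order: (A.r0,A.r1,C.r0)
[SC] allowed = {0/0/0; 0/0/2; 0/1/0; 0/1/2; 0/2/0; 0/2/2; 2/0/2; 2/1/0; 2/1/2; 2/2/0; 2/2/2}
[TSO] allowed = {0/0/0; 0/0/2; 0/1/0; 0/1/2; 0/2/0; 0/2/2; 2/0/0; 2/0/2; 2/1/0; 2/1/2; 2/2/0; 2/2/2}
[PSO] allowed = {0/0/0; 0/0/2; 0/1/0; 0/1/2; 0/2/0; 0/2/2; 2/0/0; 2/0/2; 2/1/0; 2/1/2; 2/2/0; 2/2/2}
target 2/0/0 ∈ {TSO,PSO}

SC:no TSO:yes PSO:yes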